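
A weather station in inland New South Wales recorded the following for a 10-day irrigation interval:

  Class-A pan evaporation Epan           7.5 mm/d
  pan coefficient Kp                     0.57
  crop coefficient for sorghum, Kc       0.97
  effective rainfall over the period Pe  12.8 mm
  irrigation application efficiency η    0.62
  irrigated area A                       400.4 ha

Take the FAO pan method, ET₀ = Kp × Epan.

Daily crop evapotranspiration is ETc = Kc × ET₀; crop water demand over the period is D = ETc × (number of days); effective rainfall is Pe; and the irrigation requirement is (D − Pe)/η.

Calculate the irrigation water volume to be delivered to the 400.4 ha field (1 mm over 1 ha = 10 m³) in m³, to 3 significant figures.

ET₀ = 0.57 × 7.5 = 4.2750 mm/d
ETc = Kc × ET₀ = 0.97 × 4.2750 = 4.1468 mm/d
Crop demand D = ETc × 10 d = 4.1468 × 10 = 41.468 mm
D − Pe = 41.468 − 12.8 = 28.668 mm
Gross irrigation = 28.668 / 0.62 = 46.239 mm
Volume = 46.239 mm × 400.4 ha × 10 = 185141.0 m³

185000 m³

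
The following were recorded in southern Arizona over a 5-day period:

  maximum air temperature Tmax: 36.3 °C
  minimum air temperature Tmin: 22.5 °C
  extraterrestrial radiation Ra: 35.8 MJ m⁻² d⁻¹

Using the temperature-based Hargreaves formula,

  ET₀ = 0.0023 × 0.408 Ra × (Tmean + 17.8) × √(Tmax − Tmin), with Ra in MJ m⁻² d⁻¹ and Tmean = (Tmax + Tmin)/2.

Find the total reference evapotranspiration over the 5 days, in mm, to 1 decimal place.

29.5 mm

Tmean = (36.3 + 22.5)/2 = 29.40 °C
0.408 Ra = 0.408 × 35.8 = 14.6064 mm/d equivalent
ET₀ = 0.0023 × 14.6064 × (29.40 + 17.8) × √13.8 = 0.0023 × 14.6064 × 47.20 × 3.7148 = 5.8904 mm/d
Over 5 days: 5.8904 × 5 = 29.452 mm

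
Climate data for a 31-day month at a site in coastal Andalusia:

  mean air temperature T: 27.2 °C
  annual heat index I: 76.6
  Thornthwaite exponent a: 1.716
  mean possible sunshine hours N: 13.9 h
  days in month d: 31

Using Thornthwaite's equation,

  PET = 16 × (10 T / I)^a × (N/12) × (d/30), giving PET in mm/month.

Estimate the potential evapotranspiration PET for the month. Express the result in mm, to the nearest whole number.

168 mm

10T/I = 10 × 27.2 / 76.6 = 3.5509
(10T/I)^a = 3.5509^1.716 = 8.7979
Uncorrected PET = 16 × 8.7979 = 140.766 mm
Correction = (N/12)(d/30) = (13.9/12)(31/30) = 1.1969
PET = 140.766 × 1.1969 = 168.483 mm/month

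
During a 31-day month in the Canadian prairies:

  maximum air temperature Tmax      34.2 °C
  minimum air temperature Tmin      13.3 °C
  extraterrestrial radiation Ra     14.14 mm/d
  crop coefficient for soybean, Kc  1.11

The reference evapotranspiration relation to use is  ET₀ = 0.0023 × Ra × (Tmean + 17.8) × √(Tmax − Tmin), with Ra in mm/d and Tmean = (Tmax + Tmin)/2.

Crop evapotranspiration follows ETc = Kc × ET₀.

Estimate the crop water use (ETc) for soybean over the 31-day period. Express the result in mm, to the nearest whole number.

213 mm

Tmean = (34.2 + 13.3)/2 = 23.75 °C
ET₀ = 0.0023 × 14.14 × (23.75 + 17.8) × √20.9 = 0.0023 × 14.14 × 41.55 × 4.5717 = 6.1777 mm/d
ETc = Kc × ET₀ = 1.11 × 6.1777 = 6.8572 mm/d
Over 31 days: 6.8572 × 31 = 212.573 mm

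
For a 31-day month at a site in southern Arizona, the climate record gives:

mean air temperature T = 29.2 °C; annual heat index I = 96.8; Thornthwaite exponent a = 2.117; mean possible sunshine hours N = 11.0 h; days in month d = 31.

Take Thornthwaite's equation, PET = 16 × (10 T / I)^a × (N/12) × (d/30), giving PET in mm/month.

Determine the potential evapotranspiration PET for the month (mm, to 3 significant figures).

10T/I = 10 × 29.2 / 96.8 = 3.0165
(10T/I)^a = 3.0165^2.117 = 10.3540
Uncorrected PET = 16 × 10.3540 = 165.664 mm
Correction = (N/12)(d/30) = (11.0/12)(31/30) = 0.9472
PET = 165.664 × 0.9472 = 156.917 mm/month

157 mm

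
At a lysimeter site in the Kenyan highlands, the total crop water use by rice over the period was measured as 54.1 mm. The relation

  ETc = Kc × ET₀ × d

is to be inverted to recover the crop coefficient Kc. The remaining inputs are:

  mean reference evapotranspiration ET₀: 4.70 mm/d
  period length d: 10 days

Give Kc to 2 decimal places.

1.15

ETc = Kc × ET₀ × d  ⇒  Kc = ETc / (ET₀ × d)
Kc = 54.1 / (4.70 × 10) = 54.1 / 47.00 = 1.1511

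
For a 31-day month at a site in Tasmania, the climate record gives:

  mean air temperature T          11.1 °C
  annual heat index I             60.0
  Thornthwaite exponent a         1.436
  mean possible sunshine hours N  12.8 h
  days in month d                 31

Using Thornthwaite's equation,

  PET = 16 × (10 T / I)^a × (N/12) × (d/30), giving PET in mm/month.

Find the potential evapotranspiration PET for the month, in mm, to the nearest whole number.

43 mm

10T/I = 10 × 11.1 / 60.0 = 1.8500
(10T/I)^a = 1.8500^1.436 = 2.4191
Uncorrected PET = 16 × 2.4191 = 38.706 mm
Correction = (N/12)(d/30) = (12.8/12)(31/30) = 1.1022
PET = 38.706 × 1.1022 = 42.662 mm/month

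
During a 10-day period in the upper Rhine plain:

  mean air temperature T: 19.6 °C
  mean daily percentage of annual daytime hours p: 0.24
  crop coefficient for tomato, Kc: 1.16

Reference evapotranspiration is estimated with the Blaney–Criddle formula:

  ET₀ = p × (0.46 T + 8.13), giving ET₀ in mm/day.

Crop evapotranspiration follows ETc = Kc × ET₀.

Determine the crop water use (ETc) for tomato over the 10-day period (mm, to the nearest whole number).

ET₀ = 0.24 × (0.46 × 19.6 + 8.13) = 0.24 × 17.146 = 4.1150 mm/d
ETc = Kc × ET₀ = 1.16 × 4.1150 = 4.7734 mm/d
Over 10 days: 4.7734 × 10 = 47.734 mm

48 mm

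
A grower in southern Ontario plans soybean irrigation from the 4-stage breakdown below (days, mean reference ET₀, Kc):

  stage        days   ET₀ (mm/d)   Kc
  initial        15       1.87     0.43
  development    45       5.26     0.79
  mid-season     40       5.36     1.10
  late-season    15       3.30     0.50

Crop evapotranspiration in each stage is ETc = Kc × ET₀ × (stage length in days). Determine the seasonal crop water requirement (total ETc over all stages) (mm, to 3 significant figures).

initial: 0.43 × 1.87 × 15 = 12.06 mm
development: 0.79 × 5.26 × 45 = 186.99 mm
mid-season: 1.10 × 5.36 × 40 = 235.84 mm
late-season: 0.50 × 3.30 × 15 = 24.75 mm
Seasonal total = 459.64 mm

460 mm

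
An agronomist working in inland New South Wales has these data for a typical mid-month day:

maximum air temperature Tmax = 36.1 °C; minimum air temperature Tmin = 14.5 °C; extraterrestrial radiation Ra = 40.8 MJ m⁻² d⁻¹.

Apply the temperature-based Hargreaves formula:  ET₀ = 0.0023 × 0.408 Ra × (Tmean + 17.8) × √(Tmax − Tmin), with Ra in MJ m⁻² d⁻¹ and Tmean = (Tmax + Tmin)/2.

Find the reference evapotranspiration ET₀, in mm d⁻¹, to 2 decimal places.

Tmean = (36.1 + 14.5)/2 = 25.30 °C
0.408 Ra = 0.408 × 40.8 = 16.6464 mm/d equivalent
ET₀ = 0.0023 × 16.6464 × (25.30 + 17.8) × √21.6 = 0.0023 × 16.6464 × 43.10 × 4.6476 = 7.6693 mm/d

7.67 mm d⁻¹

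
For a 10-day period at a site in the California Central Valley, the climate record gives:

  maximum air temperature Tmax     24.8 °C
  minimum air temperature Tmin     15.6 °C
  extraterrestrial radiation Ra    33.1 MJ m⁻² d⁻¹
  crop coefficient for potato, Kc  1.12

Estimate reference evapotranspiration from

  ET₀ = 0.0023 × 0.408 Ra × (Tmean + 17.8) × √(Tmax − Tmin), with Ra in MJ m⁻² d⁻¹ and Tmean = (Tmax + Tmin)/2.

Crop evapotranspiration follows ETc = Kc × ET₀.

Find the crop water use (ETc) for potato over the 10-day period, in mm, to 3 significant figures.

40.1 mm

Tmean = (24.8 + 15.6)/2 = 20.20 °C
0.408 Ra = 0.408 × 33.1 = 13.5048 mm/d equivalent
ET₀ = 0.0023 × 13.5048 × (20.20 + 17.8) × √9.2 = 0.0023 × 13.5048 × 38.00 × 3.0332 = 3.5801 mm/d
ETc = Kc × ET₀ = 1.12 × 3.5801 = 4.0097 mm/d
Over 10 days: 4.0097 × 10 = 40.097 mm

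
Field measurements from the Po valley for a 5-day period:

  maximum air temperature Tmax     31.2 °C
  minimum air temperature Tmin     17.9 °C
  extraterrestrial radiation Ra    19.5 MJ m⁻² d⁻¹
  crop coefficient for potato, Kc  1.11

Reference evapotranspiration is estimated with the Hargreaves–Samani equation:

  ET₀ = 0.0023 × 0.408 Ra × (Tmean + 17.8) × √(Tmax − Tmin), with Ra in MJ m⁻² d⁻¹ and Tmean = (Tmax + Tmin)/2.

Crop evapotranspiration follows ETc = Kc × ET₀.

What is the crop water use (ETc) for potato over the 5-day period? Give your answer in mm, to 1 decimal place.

Tmean = (31.2 + 17.9)/2 = 24.55 °C
0.408 Ra = 0.408 × 19.5 = 7.9560 mm/d equivalent
ET₀ = 0.0023 × 7.9560 × (24.55 + 17.8) × √13.3 = 0.0023 × 7.9560 × 42.35 × 3.6469 = 2.8262 mm/d
ETc = Kc × ET₀ = 1.11 × 2.8262 = 3.1371 mm/d
Over 5 days: 3.1371 × 5 = 15.686 mm

15.7 mm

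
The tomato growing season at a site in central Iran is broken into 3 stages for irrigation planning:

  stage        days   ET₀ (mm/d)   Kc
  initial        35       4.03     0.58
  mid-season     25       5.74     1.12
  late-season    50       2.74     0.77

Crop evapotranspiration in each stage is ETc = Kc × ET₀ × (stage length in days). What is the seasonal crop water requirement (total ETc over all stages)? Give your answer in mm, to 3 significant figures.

initial: 0.58 × 4.03 × 35 = 81.81 mm
mid-season: 1.12 × 5.74 × 25 = 160.72 mm
late-season: 0.77 × 2.74 × 50 = 105.49 mm
Seasonal total = 348.02 mm

348 mm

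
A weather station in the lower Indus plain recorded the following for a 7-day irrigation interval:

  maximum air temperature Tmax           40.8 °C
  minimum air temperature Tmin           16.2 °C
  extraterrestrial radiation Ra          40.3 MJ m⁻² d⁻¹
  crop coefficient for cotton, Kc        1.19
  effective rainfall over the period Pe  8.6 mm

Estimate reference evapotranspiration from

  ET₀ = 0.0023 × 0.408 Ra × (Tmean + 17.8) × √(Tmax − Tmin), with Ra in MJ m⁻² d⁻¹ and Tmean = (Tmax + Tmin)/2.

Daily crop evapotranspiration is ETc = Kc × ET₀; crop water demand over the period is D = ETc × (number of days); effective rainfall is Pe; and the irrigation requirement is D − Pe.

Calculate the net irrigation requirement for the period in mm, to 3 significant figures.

Tmean = (40.8 + 16.2)/2 = 28.50 °C
0.408 Ra = 0.408 × 40.3 = 16.4424 mm/d equivalent
ET₀ = 0.0023 × 16.4424 × (28.50 + 17.8) × √24.6 = 0.0023 × 16.4424 × 46.30 × 4.9598 = 8.6844 mm/d
ETc = Kc × ET₀ = 1.19 × 8.6844 = 10.3344 mm/d
Crop demand D = ETc × 7 d = 10.3344 × 7 = 72.341 mm
D − Pe = 72.341 − 8.6 = 63.741 mm

63.7 mm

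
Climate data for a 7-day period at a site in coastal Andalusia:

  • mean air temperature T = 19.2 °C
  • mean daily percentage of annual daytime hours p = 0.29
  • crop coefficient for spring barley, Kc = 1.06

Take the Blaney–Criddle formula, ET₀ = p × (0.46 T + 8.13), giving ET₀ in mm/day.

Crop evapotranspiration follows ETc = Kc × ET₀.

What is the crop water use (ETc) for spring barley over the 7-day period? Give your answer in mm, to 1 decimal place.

36.5 mm

ET₀ = 0.29 × (0.46 × 19.2 + 8.13) = 0.29 × 16.962 = 4.9190 mm/d
ETc = Kc × ET₀ = 1.06 × 4.9190 = 5.2141 mm/d
Over 7 days: 5.2141 × 7 = 36.499 mm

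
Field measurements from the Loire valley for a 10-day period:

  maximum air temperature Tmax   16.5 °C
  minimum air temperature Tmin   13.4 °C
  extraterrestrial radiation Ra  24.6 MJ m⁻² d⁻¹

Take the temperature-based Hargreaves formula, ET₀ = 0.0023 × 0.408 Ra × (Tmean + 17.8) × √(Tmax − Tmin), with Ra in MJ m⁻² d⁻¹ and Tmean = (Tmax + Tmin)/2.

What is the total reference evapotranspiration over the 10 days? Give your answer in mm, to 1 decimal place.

13.3 mm

Tmean = (16.5 + 13.4)/2 = 14.95 °C
0.408 Ra = 0.408 × 24.6 = 10.0368 mm/d equivalent
ET₀ = 0.0023 × 10.0368 × (14.95 + 17.8) × √3.1 = 0.0023 × 10.0368 × 32.75 × 1.7607 = 1.3311 mm/d
Over 10 days: 1.3311 × 10 = 13.311 mm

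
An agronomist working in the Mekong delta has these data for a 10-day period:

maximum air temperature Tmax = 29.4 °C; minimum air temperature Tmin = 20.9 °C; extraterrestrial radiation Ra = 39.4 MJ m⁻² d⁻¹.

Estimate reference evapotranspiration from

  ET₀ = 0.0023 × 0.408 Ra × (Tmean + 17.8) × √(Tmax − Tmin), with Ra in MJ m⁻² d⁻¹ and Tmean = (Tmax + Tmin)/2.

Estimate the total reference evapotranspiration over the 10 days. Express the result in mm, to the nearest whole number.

46 mm

Tmean = (29.4 + 20.9)/2 = 25.15 °C
0.408 Ra = 0.408 × 39.4 = 16.0752 mm/d equivalent
ET₀ = 0.0023 × 16.0752 × (25.15 + 17.8) × √8.5 = 0.0023 × 16.0752 × 42.95 × 2.9155 = 4.6298 mm/d
Over 10 days: 4.6298 × 10 = 46.298 mm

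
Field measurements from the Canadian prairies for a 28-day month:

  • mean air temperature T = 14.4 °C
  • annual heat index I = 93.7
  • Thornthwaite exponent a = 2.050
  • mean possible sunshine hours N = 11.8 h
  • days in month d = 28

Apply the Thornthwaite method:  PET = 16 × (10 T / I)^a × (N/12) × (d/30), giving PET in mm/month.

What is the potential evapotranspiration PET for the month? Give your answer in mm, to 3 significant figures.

35.4 mm

10T/I = 10 × 14.4 / 93.7 = 1.5368
(10T/I)^a = 1.5368^2.050 = 2.4130
Uncorrected PET = 16 × 2.4130 = 38.608 mm
Correction = (N/12)(d/30) = (11.8/12)(28/30) = 0.9178
PET = 38.608 × 0.9178 = 35.434 mm/month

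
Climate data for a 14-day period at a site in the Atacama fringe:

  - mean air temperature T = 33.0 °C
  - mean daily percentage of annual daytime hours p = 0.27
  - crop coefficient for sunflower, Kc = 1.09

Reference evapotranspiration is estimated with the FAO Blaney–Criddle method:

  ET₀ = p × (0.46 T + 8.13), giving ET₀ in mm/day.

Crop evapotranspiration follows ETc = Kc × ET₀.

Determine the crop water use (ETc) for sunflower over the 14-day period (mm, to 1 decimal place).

ET₀ = 0.27 × (0.46 × 33.0 + 8.13) = 0.27 × 23.310 = 6.2937 mm/d
ETc = Kc × ET₀ = 1.09 × 6.2937 = 6.8601 mm/d
Over 14 days: 6.8601 × 14 = 96.041 mm

96.0 mm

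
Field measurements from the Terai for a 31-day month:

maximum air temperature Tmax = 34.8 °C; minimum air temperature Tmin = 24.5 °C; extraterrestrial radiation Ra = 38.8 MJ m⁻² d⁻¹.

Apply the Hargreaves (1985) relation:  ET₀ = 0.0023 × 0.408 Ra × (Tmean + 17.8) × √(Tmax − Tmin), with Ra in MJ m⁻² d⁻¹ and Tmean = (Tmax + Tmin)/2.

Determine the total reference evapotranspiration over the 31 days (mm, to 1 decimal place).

Tmean = (34.8 + 24.5)/2 = 29.65 °C
0.408 Ra = 0.408 × 38.8 = 15.8304 mm/d equivalent
ET₀ = 0.0023 × 15.8304 × (29.65 + 17.8) × √10.3 = 0.0023 × 15.8304 × 47.45 × 3.2094 = 5.5447 mm/d
Over 31 days: 5.5447 × 31 = 171.886 mm

171.9 mm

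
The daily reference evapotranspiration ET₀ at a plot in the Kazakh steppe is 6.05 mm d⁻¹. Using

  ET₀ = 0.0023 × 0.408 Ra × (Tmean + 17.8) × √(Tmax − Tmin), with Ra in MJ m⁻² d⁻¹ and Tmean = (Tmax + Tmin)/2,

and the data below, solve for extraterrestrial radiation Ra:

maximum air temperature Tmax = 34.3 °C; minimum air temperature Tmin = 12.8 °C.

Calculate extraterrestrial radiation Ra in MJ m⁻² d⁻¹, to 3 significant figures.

33.6 MJ m⁻² d⁻¹

Tmean = (34.3+12.8)/2 = 23.55 °C; ΔT = 21.5
Ra = ET₀ / [0.0023 × 0.408 × (Tmean+17.8) × √ΔT]
   = 6.05 / (0.0023 × 0.408 × 41.35 × 4.6368) = 33.626 MJ m⁻² d⁻¹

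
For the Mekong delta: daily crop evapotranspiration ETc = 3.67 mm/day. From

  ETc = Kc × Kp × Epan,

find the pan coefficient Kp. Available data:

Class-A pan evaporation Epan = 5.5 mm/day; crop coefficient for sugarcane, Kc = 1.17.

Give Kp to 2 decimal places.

0.57

ETc = Kc × Kp × Epan  ⇒  Kp = ETc / (Kc × Epan)
Kp = 3.67 / (1.17 × 5.5) = 3.67 / 6.435 = 0.5703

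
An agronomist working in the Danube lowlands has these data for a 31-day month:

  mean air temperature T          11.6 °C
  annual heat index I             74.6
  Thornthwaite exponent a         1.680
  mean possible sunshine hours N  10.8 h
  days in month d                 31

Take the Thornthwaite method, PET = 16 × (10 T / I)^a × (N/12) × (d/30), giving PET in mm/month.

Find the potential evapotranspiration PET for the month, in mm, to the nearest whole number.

31 mm

10T/I = 10 × 11.6 / 74.6 = 1.5550
(10T/I)^a = 1.5550^1.680 = 2.0995
Uncorrected PET = 16 × 2.0995 = 33.592 mm
Correction = (N/12)(d/30) = (10.8/12)(31/30) = 0.9300
PET = 33.592 × 0.9300 = 31.241 mm/month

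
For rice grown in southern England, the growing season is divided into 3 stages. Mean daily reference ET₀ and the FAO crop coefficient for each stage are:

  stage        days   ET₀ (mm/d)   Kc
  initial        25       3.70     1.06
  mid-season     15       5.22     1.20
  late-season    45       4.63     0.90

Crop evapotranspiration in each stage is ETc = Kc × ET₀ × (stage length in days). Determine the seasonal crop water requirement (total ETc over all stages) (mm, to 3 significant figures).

initial: 1.06 × 3.70 × 25 = 98.05 mm
mid-season: 1.20 × 5.22 × 15 = 93.96 mm
late-season: 0.90 × 4.63 × 45 = 187.52 mm
Seasonal total = 379.53 mm

380 mm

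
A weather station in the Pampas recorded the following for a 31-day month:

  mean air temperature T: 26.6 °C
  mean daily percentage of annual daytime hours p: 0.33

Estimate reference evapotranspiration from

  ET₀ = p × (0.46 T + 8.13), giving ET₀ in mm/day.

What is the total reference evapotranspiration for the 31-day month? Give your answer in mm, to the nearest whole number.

208 mm

ET₀ = 0.33 × (0.46 × 26.6 + 8.13) = 0.33 × 20.366 = 6.7208 mm/d
Monthly total = 6.7208 × 31 = 208.345 mm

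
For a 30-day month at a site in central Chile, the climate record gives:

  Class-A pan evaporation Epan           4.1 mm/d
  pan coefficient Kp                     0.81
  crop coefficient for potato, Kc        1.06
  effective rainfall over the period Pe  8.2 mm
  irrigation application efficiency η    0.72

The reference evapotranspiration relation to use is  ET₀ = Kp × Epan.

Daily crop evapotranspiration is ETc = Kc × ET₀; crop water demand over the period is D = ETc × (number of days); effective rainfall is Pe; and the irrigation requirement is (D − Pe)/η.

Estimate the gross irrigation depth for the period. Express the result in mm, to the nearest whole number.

ET₀ = 0.81 × 4.1 = 3.3210 mm/d
ETc = Kc × ET₀ = 1.06 × 3.3210 = 3.5203 mm/d
Crop demand D = ETc × 30 d = 3.5203 × 30 = 105.609 mm
D − Pe = 105.609 − 8.2 = 97.409 mm
Gross irrigation = 97.409 / 0.72 = 135.290 mm

135 mm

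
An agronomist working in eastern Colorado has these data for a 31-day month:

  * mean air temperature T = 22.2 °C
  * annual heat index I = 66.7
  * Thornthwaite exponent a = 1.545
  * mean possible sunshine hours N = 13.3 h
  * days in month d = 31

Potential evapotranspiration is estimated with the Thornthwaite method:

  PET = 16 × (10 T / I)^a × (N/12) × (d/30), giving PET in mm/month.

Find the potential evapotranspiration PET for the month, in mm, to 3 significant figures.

10T/I = 10 × 22.2 / 66.7 = 3.3283
(10T/I)^a = 3.3283^1.545 = 6.4096
Uncorrected PET = 16 × 6.4096 = 102.554 mm
Correction = (N/12)(d/30) = (13.3/12)(31/30) = 1.1453
PET = 102.554 × 1.1453 = 117.455 mm/month

117 mm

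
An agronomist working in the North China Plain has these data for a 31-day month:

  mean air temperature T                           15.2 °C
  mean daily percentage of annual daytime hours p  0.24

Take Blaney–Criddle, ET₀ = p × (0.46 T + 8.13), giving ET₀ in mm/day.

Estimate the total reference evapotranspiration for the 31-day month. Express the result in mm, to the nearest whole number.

113 mm

ET₀ = 0.24 × (0.46 × 15.2 + 8.13) = 0.24 × 15.122 = 3.6293 mm/d
Monthly total = 3.6293 × 31 = 112.508 mm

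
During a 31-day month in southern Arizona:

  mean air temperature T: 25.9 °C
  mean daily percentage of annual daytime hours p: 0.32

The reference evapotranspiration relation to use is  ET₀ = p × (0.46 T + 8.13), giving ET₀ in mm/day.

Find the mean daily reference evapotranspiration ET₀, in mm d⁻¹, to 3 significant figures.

6.41 mm d⁻¹

ET₀ = 0.32 × (0.46 × 25.9 + 8.13) = 0.32 × 20.044 = 6.4141 mm/d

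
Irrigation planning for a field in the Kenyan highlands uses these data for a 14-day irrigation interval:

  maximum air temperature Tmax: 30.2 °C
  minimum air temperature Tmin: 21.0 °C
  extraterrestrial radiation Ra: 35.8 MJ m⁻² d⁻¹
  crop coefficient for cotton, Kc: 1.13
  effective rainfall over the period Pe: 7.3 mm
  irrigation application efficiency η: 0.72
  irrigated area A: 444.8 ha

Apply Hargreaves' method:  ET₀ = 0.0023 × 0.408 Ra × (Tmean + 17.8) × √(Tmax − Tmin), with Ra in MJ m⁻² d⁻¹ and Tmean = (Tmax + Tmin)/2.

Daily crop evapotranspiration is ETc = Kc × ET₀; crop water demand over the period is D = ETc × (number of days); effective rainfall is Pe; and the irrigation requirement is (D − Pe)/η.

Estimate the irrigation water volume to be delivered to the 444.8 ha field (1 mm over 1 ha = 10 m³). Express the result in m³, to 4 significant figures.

Tmean = (30.2 + 21.0)/2 = 25.60 °C
0.408 Ra = 0.408 × 35.8 = 14.6064 mm/d equivalent
ET₀ = 0.0023 × 14.6064 × (25.60 + 17.8) × √9.2 = 0.0023 × 14.6064 × 43.40 × 3.0332 = 4.4224 mm/d
ETc = Kc × ET₀ = 1.13 × 4.4224 = 4.9973 mm/d
Crop demand D = ETc × 14 d = 4.9973 × 14 = 69.962 mm
D − Pe = 69.962 − 7.3 = 62.662 mm
Gross irrigation = 62.662 / 0.72 = 87.031 mm
Volume = 87.031 mm × 444.8 ha × 10 = 387113.9 m³

387100 m³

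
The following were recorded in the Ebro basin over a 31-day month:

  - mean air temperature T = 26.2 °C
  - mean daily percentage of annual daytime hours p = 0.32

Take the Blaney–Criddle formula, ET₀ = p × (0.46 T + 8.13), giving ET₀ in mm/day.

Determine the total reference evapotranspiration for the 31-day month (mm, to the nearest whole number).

ET₀ = 0.32 × (0.46 × 26.2 + 8.13) = 0.32 × 20.182 = 6.4582 mm/d
Monthly total = 6.4582 × 31 = 200.204 mm

200 mm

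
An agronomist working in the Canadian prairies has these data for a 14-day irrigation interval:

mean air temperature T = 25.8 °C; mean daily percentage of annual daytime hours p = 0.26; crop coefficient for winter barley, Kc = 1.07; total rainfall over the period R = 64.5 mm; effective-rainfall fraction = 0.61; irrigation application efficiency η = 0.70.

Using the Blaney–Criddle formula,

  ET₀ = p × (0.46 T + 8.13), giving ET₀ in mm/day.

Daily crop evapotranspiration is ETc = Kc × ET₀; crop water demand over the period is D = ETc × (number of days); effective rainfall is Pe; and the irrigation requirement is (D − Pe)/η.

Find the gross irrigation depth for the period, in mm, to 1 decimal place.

55.1 mm

ET₀ = 0.26 × (0.46 × 25.8 + 8.13) = 0.26 × 19.998 = 5.1995 mm/d
ETc = Kc × ET₀ = 1.07 × 5.1995 = 5.5635 mm/d
Crop demand D = ETc × 14 d = 5.5635 × 14 = 77.889 mm
Pe = 0.61 × 64.5 = 39.345 mm
D − Pe = 77.889 − 39.345 = 38.544 mm
Gross irrigation = 38.544 / 0.70 = 55.063 mm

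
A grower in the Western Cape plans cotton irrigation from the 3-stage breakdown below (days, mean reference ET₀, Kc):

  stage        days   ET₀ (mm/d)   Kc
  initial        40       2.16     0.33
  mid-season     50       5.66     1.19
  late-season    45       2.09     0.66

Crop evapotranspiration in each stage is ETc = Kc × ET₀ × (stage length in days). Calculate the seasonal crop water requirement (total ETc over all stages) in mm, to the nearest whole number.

initial: 0.33 × 2.16 × 40 = 28.51 mm
mid-season: 1.19 × 5.66 × 50 = 336.77 mm
late-season: 0.66 × 2.09 × 45 = 62.07 mm
Seasonal total = 427.35 mm

427 mm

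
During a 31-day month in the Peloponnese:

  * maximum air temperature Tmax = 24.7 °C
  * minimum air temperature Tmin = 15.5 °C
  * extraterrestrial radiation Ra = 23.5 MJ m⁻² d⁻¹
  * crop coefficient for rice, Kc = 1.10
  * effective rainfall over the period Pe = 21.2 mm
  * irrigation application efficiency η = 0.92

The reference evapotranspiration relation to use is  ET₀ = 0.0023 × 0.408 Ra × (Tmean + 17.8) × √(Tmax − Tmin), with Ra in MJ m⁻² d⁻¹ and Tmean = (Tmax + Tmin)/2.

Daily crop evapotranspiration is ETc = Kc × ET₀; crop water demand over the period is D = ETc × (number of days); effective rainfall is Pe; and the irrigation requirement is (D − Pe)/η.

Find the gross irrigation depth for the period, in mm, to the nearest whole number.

71 mm

Tmean = (24.7 + 15.5)/2 = 20.10 °C
0.408 Ra = 0.408 × 23.5 = 9.5880 mm/d equivalent
ET₀ = 0.0023 × 9.5880 × (20.10 + 17.8) × √9.2 = 0.0023 × 9.5880 × 37.90 × 3.0332 = 2.5351 mm/d
ETc = Kc × ET₀ = 1.10 × 2.5351 = 2.7886 mm/d
Crop demand D = ETc × 31 d = 2.7886 × 31 = 86.447 mm
D − Pe = 86.447 − 21.2 = 65.247 mm
Gross irrigation = 65.247 / 0.92 = 70.921 mm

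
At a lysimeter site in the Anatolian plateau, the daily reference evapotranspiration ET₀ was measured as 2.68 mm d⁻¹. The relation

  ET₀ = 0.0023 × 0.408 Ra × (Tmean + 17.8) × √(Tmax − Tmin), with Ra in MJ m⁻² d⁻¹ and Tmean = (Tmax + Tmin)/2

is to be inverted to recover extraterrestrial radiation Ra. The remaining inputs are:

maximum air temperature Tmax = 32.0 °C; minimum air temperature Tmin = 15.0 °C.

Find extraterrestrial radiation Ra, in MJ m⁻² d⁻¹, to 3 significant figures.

Tmean = (32.0+15.0)/2 = 23.50 °C; ΔT = 17.0
Ra = ET₀ / [0.0023 × 0.408 × (Tmean+17.8) × √ΔT]
   = 2.68 / (0.0023 × 0.408 × 41.30 × 4.1231) = 16.772 MJ m⁻² d⁻¹

16.8 MJ m⁻² d⁻¹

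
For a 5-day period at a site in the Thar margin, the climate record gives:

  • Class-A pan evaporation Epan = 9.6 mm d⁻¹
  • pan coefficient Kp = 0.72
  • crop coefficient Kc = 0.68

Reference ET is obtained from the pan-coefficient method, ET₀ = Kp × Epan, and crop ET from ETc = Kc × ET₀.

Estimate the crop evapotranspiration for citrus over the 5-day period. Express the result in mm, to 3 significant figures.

23.5 mm

ET₀ = 0.72 × 9.6 = 6.9120 mm/d
ETc = Kc × ET₀ = 0.68 × 6.9120 = 4.7002 mm/d
Over 5 days: 4.7002 × 5 = 23.501 mm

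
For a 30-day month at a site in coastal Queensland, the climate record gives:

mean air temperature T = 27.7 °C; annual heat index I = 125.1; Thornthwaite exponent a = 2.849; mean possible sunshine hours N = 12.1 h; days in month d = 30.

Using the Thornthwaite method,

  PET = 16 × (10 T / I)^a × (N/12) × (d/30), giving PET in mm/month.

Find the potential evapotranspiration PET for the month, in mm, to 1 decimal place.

155.3 mm

10T/I = 10 × 27.7 / 125.1 = 2.2142
(10T/I)^a = 2.2142^2.849 = 9.6277
Uncorrected PET = 16 × 9.6277 = 154.043 mm
Correction = (N/12)(d/30) = (12.1/12)(30/30) = 1.0083
PET = 154.043 × 1.0083 = 155.322 mm/month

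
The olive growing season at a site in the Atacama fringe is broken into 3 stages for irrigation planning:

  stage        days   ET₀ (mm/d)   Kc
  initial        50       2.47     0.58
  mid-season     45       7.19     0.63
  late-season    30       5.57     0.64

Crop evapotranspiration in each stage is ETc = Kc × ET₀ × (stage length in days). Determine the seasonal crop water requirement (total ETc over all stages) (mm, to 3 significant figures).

382 mm

initial: 0.58 × 2.47 × 50 = 71.63 mm
mid-season: 0.63 × 7.19 × 45 = 203.84 mm
late-season: 0.64 × 5.57 × 30 = 106.94 mm
Seasonal total = 382.41 mm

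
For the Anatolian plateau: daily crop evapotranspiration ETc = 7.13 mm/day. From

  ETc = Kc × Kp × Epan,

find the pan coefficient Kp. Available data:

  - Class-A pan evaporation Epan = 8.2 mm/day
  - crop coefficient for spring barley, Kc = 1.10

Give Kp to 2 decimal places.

0.79

ETc = Kc × Kp × Epan  ⇒  Kp = ETc / (Kc × Epan)
Kp = 7.13 / (1.10 × 8.2) = 7.13 / 9.020 = 0.7905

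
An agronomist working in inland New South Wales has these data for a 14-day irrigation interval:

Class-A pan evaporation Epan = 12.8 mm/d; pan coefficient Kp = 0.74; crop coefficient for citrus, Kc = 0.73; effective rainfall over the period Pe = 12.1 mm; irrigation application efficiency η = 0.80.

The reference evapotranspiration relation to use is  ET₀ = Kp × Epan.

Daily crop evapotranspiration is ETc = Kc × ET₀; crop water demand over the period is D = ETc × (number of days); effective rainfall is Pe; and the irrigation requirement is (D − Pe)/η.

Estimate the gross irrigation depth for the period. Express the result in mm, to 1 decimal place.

105.9 mm

ET₀ = 0.74 × 12.8 = 9.4720 mm/d
ETc = Kc × ET₀ = 0.73 × 9.4720 = 6.9146 mm/d
Crop demand D = ETc × 14 d = 6.9146 × 14 = 96.804 mm
D − Pe = 96.804 − 12.1 = 84.704 mm
Gross irrigation = 84.704 / 0.80 = 105.880 mm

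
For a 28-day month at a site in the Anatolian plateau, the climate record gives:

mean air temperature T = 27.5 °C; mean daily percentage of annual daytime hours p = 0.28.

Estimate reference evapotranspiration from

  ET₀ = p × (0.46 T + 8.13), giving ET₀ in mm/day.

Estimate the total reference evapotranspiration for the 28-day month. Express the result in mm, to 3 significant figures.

ET₀ = 0.28 × (0.46 × 27.5 + 8.13) = 0.28 × 20.780 = 5.8184 mm/d
Monthly total = 5.8184 × 28 = 162.915 mm

163 mm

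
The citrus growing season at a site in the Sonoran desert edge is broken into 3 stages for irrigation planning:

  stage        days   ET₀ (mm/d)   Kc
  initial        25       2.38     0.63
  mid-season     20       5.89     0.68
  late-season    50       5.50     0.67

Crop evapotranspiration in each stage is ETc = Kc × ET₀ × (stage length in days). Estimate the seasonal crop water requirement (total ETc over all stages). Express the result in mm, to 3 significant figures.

initial: 0.63 × 2.38 × 25 = 37.49 mm
mid-season: 0.68 × 5.89 × 20 = 80.10 mm
late-season: 0.67 × 5.50 × 50 = 184.25 mm
Seasonal total = 301.84 mm

302 mm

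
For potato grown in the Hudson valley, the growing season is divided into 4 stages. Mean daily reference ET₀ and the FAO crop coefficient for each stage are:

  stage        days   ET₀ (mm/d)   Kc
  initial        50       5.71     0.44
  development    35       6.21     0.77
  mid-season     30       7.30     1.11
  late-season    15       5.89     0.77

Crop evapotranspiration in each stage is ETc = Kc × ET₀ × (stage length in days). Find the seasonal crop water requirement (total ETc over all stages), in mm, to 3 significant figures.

initial: 0.44 × 5.71 × 50 = 125.62 mm
development: 0.77 × 6.21 × 35 = 167.36 mm
mid-season: 1.11 × 7.30 × 30 = 243.09 mm
late-season: 0.77 × 5.89 × 15 = 68.03 mm
Seasonal total = 604.10 mm

604 mm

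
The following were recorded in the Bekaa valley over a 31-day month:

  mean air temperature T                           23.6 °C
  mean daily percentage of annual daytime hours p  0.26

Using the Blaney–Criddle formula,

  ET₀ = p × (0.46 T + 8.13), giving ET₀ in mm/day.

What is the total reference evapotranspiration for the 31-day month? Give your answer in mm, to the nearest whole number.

ET₀ = 0.26 × (0.46 × 23.6 + 8.13) = 0.26 × 18.986 = 4.9364 mm/d
Monthly total = 4.9364 × 31 = 153.028 mm

153 mm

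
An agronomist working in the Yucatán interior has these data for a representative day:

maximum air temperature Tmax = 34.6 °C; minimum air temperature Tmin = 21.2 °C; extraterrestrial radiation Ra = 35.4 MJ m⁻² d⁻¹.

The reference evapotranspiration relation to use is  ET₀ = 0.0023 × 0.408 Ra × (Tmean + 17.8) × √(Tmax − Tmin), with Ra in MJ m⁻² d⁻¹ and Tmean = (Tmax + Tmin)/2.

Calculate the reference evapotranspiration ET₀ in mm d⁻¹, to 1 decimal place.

Tmean = (34.6 + 21.2)/2 = 27.90 °C
0.408 Ra = 0.408 × 35.4 = 14.4432 mm/d equivalent
ET₀ = 0.0023 × 14.4432 × (27.90 + 17.8) × √13.4 = 0.0023 × 14.4432 × 45.70 × 3.6606 = 5.5572 mm/d

5.6 mm d⁻¹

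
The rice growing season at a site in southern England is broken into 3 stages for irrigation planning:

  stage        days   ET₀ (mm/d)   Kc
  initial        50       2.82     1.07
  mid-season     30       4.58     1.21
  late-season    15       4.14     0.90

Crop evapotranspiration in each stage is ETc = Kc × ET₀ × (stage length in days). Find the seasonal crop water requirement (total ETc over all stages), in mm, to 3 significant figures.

initial: 1.07 × 2.82 × 50 = 150.87 mm
mid-season: 1.21 × 4.58 × 30 = 166.25 mm
late-season: 0.90 × 4.14 × 15 = 55.89 mm
Seasonal total = 373.01 mm

373 mm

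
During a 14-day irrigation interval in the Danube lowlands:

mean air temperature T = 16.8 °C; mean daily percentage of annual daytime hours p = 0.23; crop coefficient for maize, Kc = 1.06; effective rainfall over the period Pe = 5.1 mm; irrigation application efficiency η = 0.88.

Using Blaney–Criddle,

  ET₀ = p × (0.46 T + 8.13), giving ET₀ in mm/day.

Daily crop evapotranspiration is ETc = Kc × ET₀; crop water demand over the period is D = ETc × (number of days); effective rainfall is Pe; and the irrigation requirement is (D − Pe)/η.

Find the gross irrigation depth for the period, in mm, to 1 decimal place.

55.7 mm

ET₀ = 0.23 × (0.46 × 16.8 + 8.13) = 0.23 × 15.858 = 3.6473 mm/d
ETc = Kc × ET₀ = 1.06 × 3.6473 = 3.8661 mm/d
Crop demand D = ETc × 14 d = 3.8661 × 14 = 54.125 mm
D − Pe = 54.125 − 5.1 = 49.025 mm
Gross irrigation = 49.025 / 0.88 = 55.710 mm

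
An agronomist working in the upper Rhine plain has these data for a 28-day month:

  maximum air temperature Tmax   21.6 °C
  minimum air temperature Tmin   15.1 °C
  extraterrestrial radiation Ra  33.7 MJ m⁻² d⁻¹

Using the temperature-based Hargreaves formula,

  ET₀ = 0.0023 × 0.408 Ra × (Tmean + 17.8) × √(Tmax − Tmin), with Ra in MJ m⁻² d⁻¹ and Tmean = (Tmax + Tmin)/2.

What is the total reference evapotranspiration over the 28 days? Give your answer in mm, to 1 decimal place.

81.6 mm

Tmean = (21.6 + 15.1)/2 = 18.35 °C
0.408 Ra = 0.408 × 33.7 = 13.7496 mm/d equivalent
ET₀ = 0.0023 × 13.7496 × (18.35 + 17.8) × √6.5 = 0.0023 × 13.7496 × 36.15 × 2.5495 = 2.9146 mm/d
Over 28 days: 2.9146 × 28 = 81.609 mm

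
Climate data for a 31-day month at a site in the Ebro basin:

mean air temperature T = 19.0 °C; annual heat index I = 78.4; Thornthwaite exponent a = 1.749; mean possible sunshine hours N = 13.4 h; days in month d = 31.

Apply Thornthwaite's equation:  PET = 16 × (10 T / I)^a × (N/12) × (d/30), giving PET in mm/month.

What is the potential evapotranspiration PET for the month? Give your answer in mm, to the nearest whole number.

10T/I = 10 × 19.0 / 78.4 = 2.4235
(10T/I)^a = 2.4235^1.749 = 4.7032
Uncorrected PET = 16 × 4.7032 = 75.251 mm
Correction = (N/12)(d/30) = (13.4/12)(31/30) = 1.1539
PET = 75.251 × 1.1539 = 86.832 mm/month

87 mm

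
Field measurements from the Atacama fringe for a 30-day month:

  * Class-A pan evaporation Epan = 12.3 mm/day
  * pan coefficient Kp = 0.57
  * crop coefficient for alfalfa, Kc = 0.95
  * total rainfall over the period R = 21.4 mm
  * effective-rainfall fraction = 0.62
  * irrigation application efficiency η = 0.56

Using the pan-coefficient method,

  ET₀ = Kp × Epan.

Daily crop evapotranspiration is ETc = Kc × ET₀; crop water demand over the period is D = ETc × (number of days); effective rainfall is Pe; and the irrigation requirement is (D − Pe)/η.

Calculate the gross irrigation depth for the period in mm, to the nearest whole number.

333 mm

ET₀ = 0.57 × 12.3 = 7.0110 mm/d
ETc = Kc × ET₀ = 0.95 × 7.0110 = 6.6605 mm/d
Crop demand D = ETc × 30 d = 6.6605 × 30 = 199.815 mm
Pe = 0.62 × 21.4 = 13.268 mm
D − Pe = 199.815 − 13.268 = 186.547 mm
Gross irrigation = 186.547 / 0.56 = 333.120 mm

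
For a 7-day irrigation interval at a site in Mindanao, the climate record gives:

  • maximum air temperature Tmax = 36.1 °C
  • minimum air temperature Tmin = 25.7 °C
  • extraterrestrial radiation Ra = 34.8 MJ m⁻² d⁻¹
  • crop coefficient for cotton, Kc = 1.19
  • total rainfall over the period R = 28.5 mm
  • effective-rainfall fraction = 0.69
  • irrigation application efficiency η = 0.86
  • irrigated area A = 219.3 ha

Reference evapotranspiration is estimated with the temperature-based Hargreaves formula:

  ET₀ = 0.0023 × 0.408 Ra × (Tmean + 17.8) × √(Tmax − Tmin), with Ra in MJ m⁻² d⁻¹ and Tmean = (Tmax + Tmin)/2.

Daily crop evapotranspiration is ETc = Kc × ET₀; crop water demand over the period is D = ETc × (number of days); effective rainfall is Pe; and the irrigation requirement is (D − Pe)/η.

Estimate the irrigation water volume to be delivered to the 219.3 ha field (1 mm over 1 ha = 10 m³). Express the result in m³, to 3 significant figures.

58800 m³

Tmean = (36.1 + 25.7)/2 = 30.90 °C
0.408 Ra = 0.408 × 34.8 = 14.1984 mm/d equivalent
ET₀ = 0.0023 × 14.1984 × (30.90 + 17.8) × √10.4 = 0.0023 × 14.1984 × 48.70 × 3.2249 = 5.1288 mm/d
ETc = Kc × ET₀ = 1.19 × 5.1288 = 6.1033 mm/d
Crop demand D = ETc × 7 d = 6.1033 × 7 = 42.723 mm
Pe = 0.69 × 28.5 = 19.665 mm
D − Pe = 42.723 − 19.665 = 23.058 mm
Gross irrigation = 23.058 / 0.86 = 26.812 mm
Volume = 26.812 mm × 219.3 ha × 10 = 58798.7 m³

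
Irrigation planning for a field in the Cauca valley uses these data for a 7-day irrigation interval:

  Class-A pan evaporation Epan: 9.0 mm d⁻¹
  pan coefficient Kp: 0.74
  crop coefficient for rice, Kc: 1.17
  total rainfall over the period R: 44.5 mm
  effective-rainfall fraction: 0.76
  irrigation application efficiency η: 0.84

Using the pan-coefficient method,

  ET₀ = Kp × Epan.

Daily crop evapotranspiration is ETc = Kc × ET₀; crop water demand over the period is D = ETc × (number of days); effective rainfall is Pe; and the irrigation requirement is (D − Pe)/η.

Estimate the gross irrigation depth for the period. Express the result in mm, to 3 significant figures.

ET₀ = 0.74 × 9.0 = 6.6600 mm/d
ETc = Kc × ET₀ = 1.17 × 6.6600 = 7.7922 mm/d
Crop demand D = ETc × 7 d = 7.7922 × 7 = 54.545 mm
Pe = 0.76 × 44.5 = 33.820 mm
D − Pe = 54.545 − 33.820 = 20.725 mm
Gross irrigation = 20.725 / 0.84 = 24.673 mm

24.7 mm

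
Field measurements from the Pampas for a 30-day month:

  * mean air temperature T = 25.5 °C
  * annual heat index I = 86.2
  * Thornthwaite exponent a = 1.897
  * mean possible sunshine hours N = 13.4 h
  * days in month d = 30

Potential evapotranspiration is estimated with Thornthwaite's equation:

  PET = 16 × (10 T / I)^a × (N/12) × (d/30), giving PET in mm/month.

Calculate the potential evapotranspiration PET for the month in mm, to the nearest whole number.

140 mm

10T/I = 10 × 25.5 / 86.2 = 2.9582
(10T/I)^a = 2.9582^1.897 = 7.8260
Uncorrected PET = 16 × 7.8260 = 125.216 mm
Correction = (N/12)(d/30) = (13.4/12)(30/30) = 1.1167
PET = 125.216 × 1.1167 = 139.829 mm/month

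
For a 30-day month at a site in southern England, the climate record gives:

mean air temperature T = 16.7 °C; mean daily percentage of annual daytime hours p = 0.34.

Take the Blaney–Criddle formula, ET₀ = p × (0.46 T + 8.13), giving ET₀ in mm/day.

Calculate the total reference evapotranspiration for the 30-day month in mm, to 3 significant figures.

161 mm

ET₀ = 0.34 × (0.46 × 16.7 + 8.13) = 0.34 × 15.812 = 5.3761 mm/d
Monthly total = 5.3761 × 30 = 161.283 mm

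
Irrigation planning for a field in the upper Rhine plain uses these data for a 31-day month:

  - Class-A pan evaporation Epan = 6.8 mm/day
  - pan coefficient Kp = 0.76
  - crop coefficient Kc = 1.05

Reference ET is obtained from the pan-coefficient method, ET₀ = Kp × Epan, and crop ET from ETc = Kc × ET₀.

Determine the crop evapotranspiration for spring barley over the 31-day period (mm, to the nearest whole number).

ET₀ = 0.76 × 6.8 = 5.1680 mm/d
ETc = Kc × ET₀ = 1.05 × 5.1680 = 5.4264 mm/d
Over 31 days: 5.4264 × 31 = 168.218 mm

168 mm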